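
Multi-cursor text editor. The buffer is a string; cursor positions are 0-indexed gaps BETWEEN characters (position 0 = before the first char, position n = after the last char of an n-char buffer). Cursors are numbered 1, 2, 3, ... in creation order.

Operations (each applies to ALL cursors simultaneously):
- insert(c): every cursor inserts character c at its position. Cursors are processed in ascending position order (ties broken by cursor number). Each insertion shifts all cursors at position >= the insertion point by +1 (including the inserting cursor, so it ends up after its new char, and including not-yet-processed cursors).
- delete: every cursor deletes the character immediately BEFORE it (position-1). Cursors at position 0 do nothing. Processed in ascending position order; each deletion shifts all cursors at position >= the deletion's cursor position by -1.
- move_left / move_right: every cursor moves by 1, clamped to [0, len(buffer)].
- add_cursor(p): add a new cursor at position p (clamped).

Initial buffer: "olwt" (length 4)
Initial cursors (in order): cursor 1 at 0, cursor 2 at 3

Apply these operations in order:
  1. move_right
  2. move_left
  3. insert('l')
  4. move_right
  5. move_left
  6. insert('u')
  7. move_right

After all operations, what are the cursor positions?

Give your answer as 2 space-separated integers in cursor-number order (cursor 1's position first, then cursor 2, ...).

After op 1 (move_right): buffer="olwt" (len 4), cursors c1@1 c2@4, authorship ....
After op 2 (move_left): buffer="olwt" (len 4), cursors c1@0 c2@3, authorship ....
After op 3 (insert('l')): buffer="lolwlt" (len 6), cursors c1@1 c2@5, authorship 1...2.
After op 4 (move_right): buffer="lolwlt" (len 6), cursors c1@2 c2@6, authorship 1...2.
After op 5 (move_left): buffer="lolwlt" (len 6), cursors c1@1 c2@5, authorship 1...2.
After op 6 (insert('u')): buffer="luolwlut" (len 8), cursors c1@2 c2@7, authorship 11...22.
After op 7 (move_right): buffer="luolwlut" (len 8), cursors c1@3 c2@8, authorship 11...22.

Answer: 3 8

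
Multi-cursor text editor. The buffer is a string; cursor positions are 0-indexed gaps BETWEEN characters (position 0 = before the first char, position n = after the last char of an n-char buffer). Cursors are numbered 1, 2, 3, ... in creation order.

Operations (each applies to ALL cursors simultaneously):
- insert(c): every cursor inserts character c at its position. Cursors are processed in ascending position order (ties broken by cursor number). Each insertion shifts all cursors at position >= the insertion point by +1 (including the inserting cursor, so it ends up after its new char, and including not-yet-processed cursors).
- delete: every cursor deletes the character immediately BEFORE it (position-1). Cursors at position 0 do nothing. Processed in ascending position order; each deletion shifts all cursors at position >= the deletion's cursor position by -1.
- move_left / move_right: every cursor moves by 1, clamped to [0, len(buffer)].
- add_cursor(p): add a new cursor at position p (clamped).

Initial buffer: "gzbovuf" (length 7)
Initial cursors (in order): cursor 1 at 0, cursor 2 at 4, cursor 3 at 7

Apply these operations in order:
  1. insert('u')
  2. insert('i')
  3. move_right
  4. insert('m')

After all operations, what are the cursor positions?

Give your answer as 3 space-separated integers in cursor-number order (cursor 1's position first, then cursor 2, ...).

After op 1 (insert('u')): buffer="ugzbouvufu" (len 10), cursors c1@1 c2@6 c3@10, authorship 1....2...3
After op 2 (insert('i')): buffer="uigzbouivufui" (len 13), cursors c1@2 c2@8 c3@13, authorship 11....22...33
After op 3 (move_right): buffer="uigzbouivufui" (len 13), cursors c1@3 c2@9 c3@13, authorship 11....22...33
After op 4 (insert('m')): buffer="uigmzbouivmufuim" (len 16), cursors c1@4 c2@11 c3@16, authorship 11.1...22.2..333

Answer: 4 11 16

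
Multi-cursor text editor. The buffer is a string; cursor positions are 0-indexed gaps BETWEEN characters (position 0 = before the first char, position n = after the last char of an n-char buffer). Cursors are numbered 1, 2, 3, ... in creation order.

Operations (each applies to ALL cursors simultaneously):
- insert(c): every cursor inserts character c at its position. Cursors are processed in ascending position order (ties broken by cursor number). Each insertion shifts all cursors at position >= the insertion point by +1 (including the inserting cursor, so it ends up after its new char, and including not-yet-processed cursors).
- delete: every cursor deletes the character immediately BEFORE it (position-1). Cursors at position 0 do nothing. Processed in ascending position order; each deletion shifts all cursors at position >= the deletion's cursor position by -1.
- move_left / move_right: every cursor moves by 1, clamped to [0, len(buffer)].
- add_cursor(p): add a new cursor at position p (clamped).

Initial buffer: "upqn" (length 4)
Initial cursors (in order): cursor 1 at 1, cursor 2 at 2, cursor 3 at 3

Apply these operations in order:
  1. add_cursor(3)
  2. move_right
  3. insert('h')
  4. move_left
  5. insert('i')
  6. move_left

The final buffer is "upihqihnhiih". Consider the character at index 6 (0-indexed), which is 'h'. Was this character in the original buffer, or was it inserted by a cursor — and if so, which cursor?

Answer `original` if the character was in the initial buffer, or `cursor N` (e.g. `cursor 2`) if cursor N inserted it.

After op 1 (add_cursor(3)): buffer="upqn" (len 4), cursors c1@1 c2@2 c3@3 c4@3, authorship ....
After op 2 (move_right): buffer="upqn" (len 4), cursors c1@2 c2@3 c3@4 c4@4, authorship ....
After op 3 (insert('h')): buffer="uphqhnhh" (len 8), cursors c1@3 c2@5 c3@8 c4@8, authorship ..1.2.34
After op 4 (move_left): buffer="uphqhnhh" (len 8), cursors c1@2 c2@4 c3@7 c4@7, authorship ..1.2.34
After op 5 (insert('i')): buffer="upihqihnhiih" (len 12), cursors c1@3 c2@6 c3@11 c4@11, authorship ..11.22.3344
After op 6 (move_left): buffer="upihqihnhiih" (len 12), cursors c1@2 c2@5 c3@10 c4@10, authorship ..11.22.3344
Authorship (.=original, N=cursor N): . . 1 1 . 2 2 . 3 3 4 4
Index 6: author = 2

Answer: cursor 2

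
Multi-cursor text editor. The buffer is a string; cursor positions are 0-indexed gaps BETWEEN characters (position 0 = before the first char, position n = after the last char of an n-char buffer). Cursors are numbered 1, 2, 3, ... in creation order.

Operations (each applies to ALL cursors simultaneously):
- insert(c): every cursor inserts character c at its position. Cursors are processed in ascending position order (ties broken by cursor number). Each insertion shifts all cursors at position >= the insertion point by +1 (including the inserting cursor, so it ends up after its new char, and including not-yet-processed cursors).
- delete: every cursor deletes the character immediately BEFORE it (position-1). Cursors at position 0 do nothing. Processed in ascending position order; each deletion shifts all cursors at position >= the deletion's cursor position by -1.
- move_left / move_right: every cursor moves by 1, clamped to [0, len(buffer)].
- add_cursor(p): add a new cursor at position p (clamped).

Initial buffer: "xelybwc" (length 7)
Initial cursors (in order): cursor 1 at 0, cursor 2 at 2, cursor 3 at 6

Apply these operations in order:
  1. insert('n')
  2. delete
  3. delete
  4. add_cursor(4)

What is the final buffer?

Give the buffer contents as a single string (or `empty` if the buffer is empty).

Answer: xlybc

Derivation:
After op 1 (insert('n')): buffer="nxenlybwnc" (len 10), cursors c1@1 c2@4 c3@9, authorship 1..2....3.
After op 2 (delete): buffer="xelybwc" (len 7), cursors c1@0 c2@2 c3@6, authorship .......
After op 3 (delete): buffer="xlybc" (len 5), cursors c1@0 c2@1 c3@4, authorship .....
After op 4 (add_cursor(4)): buffer="xlybc" (len 5), cursors c1@0 c2@1 c3@4 c4@4, authorship .....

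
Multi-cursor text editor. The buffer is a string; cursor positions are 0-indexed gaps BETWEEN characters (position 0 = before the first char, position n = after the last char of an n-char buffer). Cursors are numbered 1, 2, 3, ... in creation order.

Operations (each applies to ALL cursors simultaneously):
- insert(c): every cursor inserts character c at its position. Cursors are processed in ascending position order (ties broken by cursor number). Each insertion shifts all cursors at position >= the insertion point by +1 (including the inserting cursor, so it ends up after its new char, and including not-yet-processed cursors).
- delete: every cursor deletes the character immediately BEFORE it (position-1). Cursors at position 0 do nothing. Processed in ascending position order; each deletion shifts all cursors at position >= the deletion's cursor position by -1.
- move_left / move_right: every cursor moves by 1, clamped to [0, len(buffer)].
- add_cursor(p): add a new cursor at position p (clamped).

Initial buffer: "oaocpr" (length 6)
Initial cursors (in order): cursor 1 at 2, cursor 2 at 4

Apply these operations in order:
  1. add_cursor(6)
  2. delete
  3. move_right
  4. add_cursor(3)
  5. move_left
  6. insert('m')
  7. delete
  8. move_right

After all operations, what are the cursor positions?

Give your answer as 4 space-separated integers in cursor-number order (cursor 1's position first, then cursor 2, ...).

After op 1 (add_cursor(6)): buffer="oaocpr" (len 6), cursors c1@2 c2@4 c3@6, authorship ......
After op 2 (delete): buffer="oop" (len 3), cursors c1@1 c2@2 c3@3, authorship ...
After op 3 (move_right): buffer="oop" (len 3), cursors c1@2 c2@3 c3@3, authorship ...
After op 4 (add_cursor(3)): buffer="oop" (len 3), cursors c1@2 c2@3 c3@3 c4@3, authorship ...
After op 5 (move_left): buffer="oop" (len 3), cursors c1@1 c2@2 c3@2 c4@2, authorship ...
After op 6 (insert('m')): buffer="omommmp" (len 7), cursors c1@2 c2@6 c3@6 c4@6, authorship .1.234.
After op 7 (delete): buffer="oop" (len 3), cursors c1@1 c2@2 c3@2 c4@2, authorship ...
After op 8 (move_right): buffer="oop" (len 3), cursors c1@2 c2@3 c3@3 c4@3, authorship ...

Answer: 2 3 3 3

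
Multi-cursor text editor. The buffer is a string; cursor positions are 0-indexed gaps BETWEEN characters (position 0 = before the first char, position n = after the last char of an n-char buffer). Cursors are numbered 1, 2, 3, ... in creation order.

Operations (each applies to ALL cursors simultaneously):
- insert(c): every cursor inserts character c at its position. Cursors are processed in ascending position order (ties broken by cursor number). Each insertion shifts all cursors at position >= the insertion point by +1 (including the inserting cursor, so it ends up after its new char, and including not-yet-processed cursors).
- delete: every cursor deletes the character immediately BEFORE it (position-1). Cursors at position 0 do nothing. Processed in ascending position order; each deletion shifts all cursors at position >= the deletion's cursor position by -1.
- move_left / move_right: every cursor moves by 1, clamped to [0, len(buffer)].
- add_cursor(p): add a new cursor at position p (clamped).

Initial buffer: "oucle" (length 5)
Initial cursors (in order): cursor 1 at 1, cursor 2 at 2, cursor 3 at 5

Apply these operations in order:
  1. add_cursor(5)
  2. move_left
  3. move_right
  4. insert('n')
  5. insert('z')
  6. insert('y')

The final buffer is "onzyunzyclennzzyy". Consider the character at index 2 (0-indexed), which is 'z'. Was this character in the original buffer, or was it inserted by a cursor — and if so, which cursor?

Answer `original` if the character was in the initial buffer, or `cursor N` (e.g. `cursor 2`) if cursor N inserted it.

Answer: cursor 1

Derivation:
After op 1 (add_cursor(5)): buffer="oucle" (len 5), cursors c1@1 c2@2 c3@5 c4@5, authorship .....
After op 2 (move_left): buffer="oucle" (len 5), cursors c1@0 c2@1 c3@4 c4@4, authorship .....
After op 3 (move_right): buffer="oucle" (len 5), cursors c1@1 c2@2 c3@5 c4@5, authorship .....
After op 4 (insert('n')): buffer="onunclenn" (len 9), cursors c1@2 c2@4 c3@9 c4@9, authorship .1.2...34
After op 5 (insert('z')): buffer="onzunzclennzz" (len 13), cursors c1@3 c2@6 c3@13 c4@13, authorship .11.22...3434
After op 6 (insert('y')): buffer="onzyunzyclennzzyy" (len 17), cursors c1@4 c2@8 c3@17 c4@17, authorship .111.222...343434
Authorship (.=original, N=cursor N): . 1 1 1 . 2 2 2 . . . 3 4 3 4 3 4
Index 2: author = 1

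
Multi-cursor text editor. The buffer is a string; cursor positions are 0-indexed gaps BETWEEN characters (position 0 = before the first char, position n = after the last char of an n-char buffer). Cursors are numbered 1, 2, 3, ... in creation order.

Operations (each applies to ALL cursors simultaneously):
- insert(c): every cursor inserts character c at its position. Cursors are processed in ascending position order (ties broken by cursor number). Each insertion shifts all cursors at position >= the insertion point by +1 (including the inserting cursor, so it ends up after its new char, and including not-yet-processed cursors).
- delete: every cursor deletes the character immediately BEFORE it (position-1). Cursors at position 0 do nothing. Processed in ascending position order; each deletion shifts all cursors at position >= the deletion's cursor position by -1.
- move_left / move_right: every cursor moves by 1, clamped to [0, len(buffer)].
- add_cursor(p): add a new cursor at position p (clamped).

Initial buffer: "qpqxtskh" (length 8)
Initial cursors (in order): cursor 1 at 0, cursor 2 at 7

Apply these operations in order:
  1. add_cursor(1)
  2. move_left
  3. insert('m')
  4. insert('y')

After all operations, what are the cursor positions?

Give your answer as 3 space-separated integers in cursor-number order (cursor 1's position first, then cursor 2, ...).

Answer: 4 12 4

Derivation:
After op 1 (add_cursor(1)): buffer="qpqxtskh" (len 8), cursors c1@0 c3@1 c2@7, authorship ........
After op 2 (move_left): buffer="qpqxtskh" (len 8), cursors c1@0 c3@0 c2@6, authorship ........
After op 3 (insert('m')): buffer="mmqpqxtsmkh" (len 11), cursors c1@2 c3@2 c2@9, authorship 13......2..
After op 4 (insert('y')): buffer="mmyyqpqxtsmykh" (len 14), cursors c1@4 c3@4 c2@12, authorship 1313......22..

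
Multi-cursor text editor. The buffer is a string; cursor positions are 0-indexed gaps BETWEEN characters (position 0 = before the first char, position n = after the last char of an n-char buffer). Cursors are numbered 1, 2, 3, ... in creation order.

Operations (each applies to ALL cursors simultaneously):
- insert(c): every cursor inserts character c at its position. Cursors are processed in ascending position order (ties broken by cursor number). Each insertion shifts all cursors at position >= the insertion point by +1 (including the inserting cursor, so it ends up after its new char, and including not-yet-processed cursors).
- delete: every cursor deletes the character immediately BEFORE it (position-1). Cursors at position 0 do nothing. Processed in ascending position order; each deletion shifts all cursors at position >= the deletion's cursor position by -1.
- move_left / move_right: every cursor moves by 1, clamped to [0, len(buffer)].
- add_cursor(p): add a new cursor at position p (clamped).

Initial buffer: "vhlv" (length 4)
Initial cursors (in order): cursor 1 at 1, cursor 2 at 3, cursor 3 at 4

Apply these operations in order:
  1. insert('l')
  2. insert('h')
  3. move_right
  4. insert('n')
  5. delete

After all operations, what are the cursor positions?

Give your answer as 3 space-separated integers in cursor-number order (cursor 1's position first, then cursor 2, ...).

After op 1 (insert('l')): buffer="vlhllvl" (len 7), cursors c1@2 c2@5 c3@7, authorship .1..2.3
After op 2 (insert('h')): buffer="vlhhllhvlh" (len 10), cursors c1@3 c2@7 c3@10, authorship .11..22.33
After op 3 (move_right): buffer="vlhhllhvlh" (len 10), cursors c1@4 c2@8 c3@10, authorship .11..22.33
After op 4 (insert('n')): buffer="vlhhnllhvnlhn" (len 13), cursors c1@5 c2@10 c3@13, authorship .11.1.22.2333
After op 5 (delete): buffer="vlhhllhvlh" (len 10), cursors c1@4 c2@8 c3@10, authorship .11..22.33

Answer: 4 8 10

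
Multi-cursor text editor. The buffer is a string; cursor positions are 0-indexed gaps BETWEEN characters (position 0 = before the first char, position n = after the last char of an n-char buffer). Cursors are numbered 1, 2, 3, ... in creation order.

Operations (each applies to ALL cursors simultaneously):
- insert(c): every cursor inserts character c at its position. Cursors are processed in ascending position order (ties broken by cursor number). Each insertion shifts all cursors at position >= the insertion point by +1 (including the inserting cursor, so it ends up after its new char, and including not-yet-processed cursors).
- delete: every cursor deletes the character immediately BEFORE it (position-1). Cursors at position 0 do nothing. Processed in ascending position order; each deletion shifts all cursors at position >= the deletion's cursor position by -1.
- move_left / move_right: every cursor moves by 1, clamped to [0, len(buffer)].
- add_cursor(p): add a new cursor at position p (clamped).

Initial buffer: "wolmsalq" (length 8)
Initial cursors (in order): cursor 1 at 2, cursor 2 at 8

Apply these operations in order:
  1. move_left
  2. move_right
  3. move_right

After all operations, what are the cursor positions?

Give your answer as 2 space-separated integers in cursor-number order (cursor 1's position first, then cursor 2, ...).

Answer: 3 8

Derivation:
After op 1 (move_left): buffer="wolmsalq" (len 8), cursors c1@1 c2@7, authorship ........
After op 2 (move_right): buffer="wolmsalq" (len 8), cursors c1@2 c2@8, authorship ........
After op 3 (move_right): buffer="wolmsalq" (len 8), cursors c1@3 c2@8, authorship ........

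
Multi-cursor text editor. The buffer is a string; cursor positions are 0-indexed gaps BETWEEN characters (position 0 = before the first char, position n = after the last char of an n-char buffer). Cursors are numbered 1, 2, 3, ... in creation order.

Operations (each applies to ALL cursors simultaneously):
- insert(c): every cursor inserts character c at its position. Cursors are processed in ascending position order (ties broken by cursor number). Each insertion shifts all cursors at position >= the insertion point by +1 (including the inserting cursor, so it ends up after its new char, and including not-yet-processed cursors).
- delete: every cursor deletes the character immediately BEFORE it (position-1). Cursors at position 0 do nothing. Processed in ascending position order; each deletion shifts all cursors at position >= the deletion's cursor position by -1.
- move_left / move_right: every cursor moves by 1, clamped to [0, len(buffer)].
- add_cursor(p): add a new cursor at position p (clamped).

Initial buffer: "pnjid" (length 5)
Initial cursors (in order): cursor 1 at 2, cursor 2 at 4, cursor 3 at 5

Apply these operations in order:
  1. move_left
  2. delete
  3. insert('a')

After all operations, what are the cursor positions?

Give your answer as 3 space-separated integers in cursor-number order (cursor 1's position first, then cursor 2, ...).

After op 1 (move_left): buffer="pnjid" (len 5), cursors c1@1 c2@3 c3@4, authorship .....
After op 2 (delete): buffer="nd" (len 2), cursors c1@0 c2@1 c3@1, authorship ..
After op 3 (insert('a')): buffer="anaad" (len 5), cursors c1@1 c2@4 c3@4, authorship 1.23.

Answer: 1 4 4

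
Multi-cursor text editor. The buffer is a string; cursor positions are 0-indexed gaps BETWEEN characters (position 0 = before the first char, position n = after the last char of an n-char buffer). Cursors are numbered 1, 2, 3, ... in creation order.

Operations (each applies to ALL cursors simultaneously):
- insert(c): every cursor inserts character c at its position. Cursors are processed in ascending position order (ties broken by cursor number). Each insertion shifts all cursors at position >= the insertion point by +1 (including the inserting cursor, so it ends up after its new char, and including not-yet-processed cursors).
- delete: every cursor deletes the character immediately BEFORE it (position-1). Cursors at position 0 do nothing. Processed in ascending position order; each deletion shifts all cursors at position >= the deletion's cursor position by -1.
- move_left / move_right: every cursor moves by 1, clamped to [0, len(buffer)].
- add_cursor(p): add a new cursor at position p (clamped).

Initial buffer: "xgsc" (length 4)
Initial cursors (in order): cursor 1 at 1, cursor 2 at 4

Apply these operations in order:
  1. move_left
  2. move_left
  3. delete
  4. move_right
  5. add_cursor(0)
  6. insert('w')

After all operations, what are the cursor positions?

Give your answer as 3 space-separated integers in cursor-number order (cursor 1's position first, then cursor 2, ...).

After op 1 (move_left): buffer="xgsc" (len 4), cursors c1@0 c2@3, authorship ....
After op 2 (move_left): buffer="xgsc" (len 4), cursors c1@0 c2@2, authorship ....
After op 3 (delete): buffer="xsc" (len 3), cursors c1@0 c2@1, authorship ...
After op 4 (move_right): buffer="xsc" (len 3), cursors c1@1 c2@2, authorship ...
After op 5 (add_cursor(0)): buffer="xsc" (len 3), cursors c3@0 c1@1 c2@2, authorship ...
After op 6 (insert('w')): buffer="wxwswc" (len 6), cursors c3@1 c1@3 c2@5, authorship 3.1.2.

Answer: 3 5 1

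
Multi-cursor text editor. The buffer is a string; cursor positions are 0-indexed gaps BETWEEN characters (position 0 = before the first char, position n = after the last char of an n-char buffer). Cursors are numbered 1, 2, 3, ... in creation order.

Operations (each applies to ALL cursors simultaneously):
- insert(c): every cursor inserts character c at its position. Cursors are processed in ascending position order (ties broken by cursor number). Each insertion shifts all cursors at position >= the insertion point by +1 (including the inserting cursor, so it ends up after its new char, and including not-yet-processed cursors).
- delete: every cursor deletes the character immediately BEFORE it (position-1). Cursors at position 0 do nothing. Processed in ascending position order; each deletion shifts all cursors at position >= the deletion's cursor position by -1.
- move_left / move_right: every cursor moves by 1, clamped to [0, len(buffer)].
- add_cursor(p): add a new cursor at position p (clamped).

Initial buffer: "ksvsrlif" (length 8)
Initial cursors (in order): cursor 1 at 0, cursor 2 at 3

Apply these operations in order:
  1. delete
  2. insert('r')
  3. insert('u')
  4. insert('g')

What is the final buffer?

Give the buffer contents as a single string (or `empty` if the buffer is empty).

Answer: rugksrugsrlif

Derivation:
After op 1 (delete): buffer="kssrlif" (len 7), cursors c1@0 c2@2, authorship .......
After op 2 (insert('r')): buffer="rksrsrlif" (len 9), cursors c1@1 c2@4, authorship 1..2.....
After op 3 (insert('u')): buffer="ruksrusrlif" (len 11), cursors c1@2 c2@6, authorship 11..22.....
After op 4 (insert('g')): buffer="rugksrugsrlif" (len 13), cursors c1@3 c2@8, authorship 111..222.....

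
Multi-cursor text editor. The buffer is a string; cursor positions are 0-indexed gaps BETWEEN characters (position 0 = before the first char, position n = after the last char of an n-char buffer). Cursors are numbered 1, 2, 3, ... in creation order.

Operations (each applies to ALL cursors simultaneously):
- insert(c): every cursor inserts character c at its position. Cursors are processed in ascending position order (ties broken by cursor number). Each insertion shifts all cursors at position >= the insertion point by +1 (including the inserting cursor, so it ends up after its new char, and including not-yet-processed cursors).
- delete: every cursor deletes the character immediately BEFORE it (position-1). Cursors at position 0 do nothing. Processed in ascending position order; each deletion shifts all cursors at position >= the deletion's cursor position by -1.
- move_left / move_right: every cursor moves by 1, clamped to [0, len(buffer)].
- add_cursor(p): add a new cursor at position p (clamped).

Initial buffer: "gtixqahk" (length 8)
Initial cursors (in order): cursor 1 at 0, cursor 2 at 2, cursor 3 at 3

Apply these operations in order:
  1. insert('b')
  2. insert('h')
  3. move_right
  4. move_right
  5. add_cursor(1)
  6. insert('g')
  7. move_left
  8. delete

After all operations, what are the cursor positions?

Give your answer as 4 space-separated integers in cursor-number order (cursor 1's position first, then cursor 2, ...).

After op 1 (insert('b')): buffer="bgtbibxqahk" (len 11), cursors c1@1 c2@4 c3@6, authorship 1..2.3.....
After op 2 (insert('h')): buffer="bhgtbhibhxqahk" (len 14), cursors c1@2 c2@6 c3@9, authorship 11..22.33.....
After op 3 (move_right): buffer="bhgtbhibhxqahk" (len 14), cursors c1@3 c2@7 c3@10, authorship 11..22.33.....
After op 4 (move_right): buffer="bhgtbhibhxqahk" (len 14), cursors c1@4 c2@8 c3@11, authorship 11..22.33.....
After op 5 (add_cursor(1)): buffer="bhgtbhibhxqahk" (len 14), cursors c4@1 c1@4 c2@8 c3@11, authorship 11..22.33.....
After op 6 (insert('g')): buffer="bghgtgbhibghxqgahk" (len 18), cursors c4@2 c1@6 c2@11 c3@15, authorship 141..122.323..3...
After op 7 (move_left): buffer="bghgtgbhibghxqgahk" (len 18), cursors c4@1 c1@5 c2@10 c3@14, authorship 141..122.323..3...
After op 8 (delete): buffer="ghggbhighxgahk" (len 14), cursors c4@0 c1@3 c2@7 c3@10, authorship 41.122.23.3...

Answer: 3 7 10 0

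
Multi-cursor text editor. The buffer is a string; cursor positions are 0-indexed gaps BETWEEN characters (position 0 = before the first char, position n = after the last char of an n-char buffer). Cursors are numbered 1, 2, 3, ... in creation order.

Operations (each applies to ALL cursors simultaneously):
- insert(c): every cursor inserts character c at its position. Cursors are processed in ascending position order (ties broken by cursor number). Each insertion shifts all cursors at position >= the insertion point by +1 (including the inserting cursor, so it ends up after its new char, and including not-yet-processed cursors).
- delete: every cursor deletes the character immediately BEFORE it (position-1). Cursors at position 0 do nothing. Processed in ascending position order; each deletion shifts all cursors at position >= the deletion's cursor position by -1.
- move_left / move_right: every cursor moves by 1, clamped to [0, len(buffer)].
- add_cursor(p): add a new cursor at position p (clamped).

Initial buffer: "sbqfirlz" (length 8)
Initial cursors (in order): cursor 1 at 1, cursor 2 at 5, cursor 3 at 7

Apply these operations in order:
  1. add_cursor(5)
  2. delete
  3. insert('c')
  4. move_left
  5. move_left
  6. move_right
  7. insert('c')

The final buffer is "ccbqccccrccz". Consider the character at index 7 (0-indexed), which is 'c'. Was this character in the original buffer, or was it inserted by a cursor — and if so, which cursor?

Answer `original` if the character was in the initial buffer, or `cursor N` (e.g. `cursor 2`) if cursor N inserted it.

Answer: cursor 4

Derivation:
After op 1 (add_cursor(5)): buffer="sbqfirlz" (len 8), cursors c1@1 c2@5 c4@5 c3@7, authorship ........
After op 2 (delete): buffer="bqrz" (len 4), cursors c1@0 c2@2 c4@2 c3@3, authorship ....
After op 3 (insert('c')): buffer="cbqccrcz" (len 8), cursors c1@1 c2@5 c4@5 c3@7, authorship 1..24.3.
After op 4 (move_left): buffer="cbqccrcz" (len 8), cursors c1@0 c2@4 c4@4 c3@6, authorship 1..24.3.
After op 5 (move_left): buffer="cbqccrcz" (len 8), cursors c1@0 c2@3 c4@3 c3@5, authorship 1..24.3.
After op 6 (move_right): buffer="cbqccrcz" (len 8), cursors c1@1 c2@4 c4@4 c3@6, authorship 1..24.3.
After op 7 (insert('c')): buffer="ccbqccccrccz" (len 12), cursors c1@2 c2@7 c4@7 c3@10, authorship 11..2244.33.
Authorship (.=original, N=cursor N): 1 1 . . 2 2 4 4 . 3 3 .
Index 7: author = 4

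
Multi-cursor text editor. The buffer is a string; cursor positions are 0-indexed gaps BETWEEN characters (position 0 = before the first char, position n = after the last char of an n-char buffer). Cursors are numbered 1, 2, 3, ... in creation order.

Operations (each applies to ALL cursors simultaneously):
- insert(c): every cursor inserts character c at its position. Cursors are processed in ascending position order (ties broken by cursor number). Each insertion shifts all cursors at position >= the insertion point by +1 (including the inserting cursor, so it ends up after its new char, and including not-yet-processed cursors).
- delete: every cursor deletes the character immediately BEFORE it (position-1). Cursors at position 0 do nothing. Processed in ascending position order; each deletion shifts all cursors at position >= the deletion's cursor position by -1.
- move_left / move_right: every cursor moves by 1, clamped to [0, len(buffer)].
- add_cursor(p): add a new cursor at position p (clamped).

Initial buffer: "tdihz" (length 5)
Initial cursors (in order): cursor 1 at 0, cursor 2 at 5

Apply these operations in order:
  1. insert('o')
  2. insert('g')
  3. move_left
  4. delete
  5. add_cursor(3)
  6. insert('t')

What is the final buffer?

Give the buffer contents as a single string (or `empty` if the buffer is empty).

After op 1 (insert('o')): buffer="otdihzo" (len 7), cursors c1@1 c2@7, authorship 1.....2
After op 2 (insert('g')): buffer="ogtdihzog" (len 9), cursors c1@2 c2@9, authorship 11.....22
After op 3 (move_left): buffer="ogtdihzog" (len 9), cursors c1@1 c2@8, authorship 11.....22
After op 4 (delete): buffer="gtdihzg" (len 7), cursors c1@0 c2@6, authorship 1.....2
After op 5 (add_cursor(3)): buffer="gtdihzg" (len 7), cursors c1@0 c3@3 c2@6, authorship 1.....2
After op 6 (insert('t')): buffer="tgtdtihztg" (len 10), cursors c1@1 c3@5 c2@9, authorship 11..3...22

Answer: tgtdtihztg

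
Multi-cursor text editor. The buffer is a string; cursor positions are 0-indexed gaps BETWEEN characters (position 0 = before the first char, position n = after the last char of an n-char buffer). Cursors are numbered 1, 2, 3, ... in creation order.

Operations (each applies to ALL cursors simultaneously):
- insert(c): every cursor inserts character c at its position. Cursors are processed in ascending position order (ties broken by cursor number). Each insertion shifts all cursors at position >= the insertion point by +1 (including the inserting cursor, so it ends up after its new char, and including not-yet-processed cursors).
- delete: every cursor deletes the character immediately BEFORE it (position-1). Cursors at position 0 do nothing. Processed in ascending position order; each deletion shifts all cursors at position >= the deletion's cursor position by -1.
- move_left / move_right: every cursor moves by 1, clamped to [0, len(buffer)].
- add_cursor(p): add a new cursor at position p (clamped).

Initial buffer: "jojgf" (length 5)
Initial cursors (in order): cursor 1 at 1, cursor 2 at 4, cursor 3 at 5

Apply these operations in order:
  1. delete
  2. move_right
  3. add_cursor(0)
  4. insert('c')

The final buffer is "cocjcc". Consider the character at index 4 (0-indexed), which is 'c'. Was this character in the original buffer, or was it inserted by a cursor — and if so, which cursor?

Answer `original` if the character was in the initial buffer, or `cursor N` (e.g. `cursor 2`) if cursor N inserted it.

Answer: cursor 2

Derivation:
After op 1 (delete): buffer="oj" (len 2), cursors c1@0 c2@2 c3@2, authorship ..
After op 2 (move_right): buffer="oj" (len 2), cursors c1@1 c2@2 c3@2, authorship ..
After op 3 (add_cursor(0)): buffer="oj" (len 2), cursors c4@0 c1@1 c2@2 c3@2, authorship ..
After op 4 (insert('c')): buffer="cocjcc" (len 6), cursors c4@1 c1@3 c2@6 c3@6, authorship 4.1.23
Authorship (.=original, N=cursor N): 4 . 1 . 2 3
Index 4: author = 2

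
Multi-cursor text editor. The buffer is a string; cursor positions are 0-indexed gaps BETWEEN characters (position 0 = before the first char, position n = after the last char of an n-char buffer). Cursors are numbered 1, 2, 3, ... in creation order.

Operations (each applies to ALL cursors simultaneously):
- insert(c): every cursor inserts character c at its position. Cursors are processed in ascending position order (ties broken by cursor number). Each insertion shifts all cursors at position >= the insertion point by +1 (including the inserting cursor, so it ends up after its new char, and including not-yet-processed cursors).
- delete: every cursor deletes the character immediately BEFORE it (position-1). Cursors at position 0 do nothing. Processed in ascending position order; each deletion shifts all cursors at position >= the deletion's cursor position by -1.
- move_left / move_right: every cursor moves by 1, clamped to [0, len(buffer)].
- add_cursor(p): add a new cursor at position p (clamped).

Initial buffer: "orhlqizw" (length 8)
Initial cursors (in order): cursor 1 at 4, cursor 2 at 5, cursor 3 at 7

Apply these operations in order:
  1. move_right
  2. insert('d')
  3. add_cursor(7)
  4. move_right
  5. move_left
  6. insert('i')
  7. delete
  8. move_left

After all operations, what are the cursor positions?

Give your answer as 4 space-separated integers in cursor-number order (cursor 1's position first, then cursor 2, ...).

After op 1 (move_right): buffer="orhlqizw" (len 8), cursors c1@5 c2@6 c3@8, authorship ........
After op 2 (insert('d')): buffer="orhlqdidzwd" (len 11), cursors c1@6 c2@8 c3@11, authorship .....1.2..3
After op 3 (add_cursor(7)): buffer="orhlqdidzwd" (len 11), cursors c1@6 c4@7 c2@8 c3@11, authorship .....1.2..3
After op 4 (move_right): buffer="orhlqdidzwd" (len 11), cursors c1@7 c4@8 c2@9 c3@11, authorship .....1.2..3
After op 5 (move_left): buffer="orhlqdidzwd" (len 11), cursors c1@6 c4@7 c2@8 c3@10, authorship .....1.2..3
After op 6 (insert('i')): buffer="orhlqdiiidizwid" (len 15), cursors c1@7 c4@9 c2@11 c3@14, authorship .....11.422..33
After op 7 (delete): buffer="orhlqdidzwd" (len 11), cursors c1@6 c4@7 c2@8 c3@10, authorship .....1.2..3
After op 8 (move_left): buffer="orhlqdidzwd" (len 11), cursors c1@5 c4@6 c2@7 c3@9, authorship .....1.2..3

Answer: 5 7 9 6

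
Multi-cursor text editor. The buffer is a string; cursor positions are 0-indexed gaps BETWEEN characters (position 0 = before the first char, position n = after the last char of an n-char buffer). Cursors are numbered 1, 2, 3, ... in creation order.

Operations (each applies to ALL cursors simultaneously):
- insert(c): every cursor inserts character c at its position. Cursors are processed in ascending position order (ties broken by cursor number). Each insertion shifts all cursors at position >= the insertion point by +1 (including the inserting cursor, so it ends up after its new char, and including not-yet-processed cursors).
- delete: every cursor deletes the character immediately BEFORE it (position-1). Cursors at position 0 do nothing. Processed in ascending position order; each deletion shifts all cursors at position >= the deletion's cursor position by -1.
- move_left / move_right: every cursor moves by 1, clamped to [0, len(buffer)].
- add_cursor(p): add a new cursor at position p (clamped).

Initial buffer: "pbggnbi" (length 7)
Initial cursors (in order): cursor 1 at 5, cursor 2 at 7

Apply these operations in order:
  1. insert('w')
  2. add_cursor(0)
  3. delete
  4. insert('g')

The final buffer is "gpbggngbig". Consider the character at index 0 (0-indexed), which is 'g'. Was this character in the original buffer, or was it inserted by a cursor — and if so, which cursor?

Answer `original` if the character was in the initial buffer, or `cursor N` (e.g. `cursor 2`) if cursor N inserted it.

Answer: cursor 3

Derivation:
After op 1 (insert('w')): buffer="pbggnwbiw" (len 9), cursors c1@6 c2@9, authorship .....1..2
After op 2 (add_cursor(0)): buffer="pbggnwbiw" (len 9), cursors c3@0 c1@6 c2@9, authorship .....1..2
After op 3 (delete): buffer="pbggnbi" (len 7), cursors c3@0 c1@5 c2@7, authorship .......
After op 4 (insert('g')): buffer="gpbggngbig" (len 10), cursors c3@1 c1@7 c2@10, authorship 3.....1..2
Authorship (.=original, N=cursor N): 3 . . . . . 1 . . 2
Index 0: author = 3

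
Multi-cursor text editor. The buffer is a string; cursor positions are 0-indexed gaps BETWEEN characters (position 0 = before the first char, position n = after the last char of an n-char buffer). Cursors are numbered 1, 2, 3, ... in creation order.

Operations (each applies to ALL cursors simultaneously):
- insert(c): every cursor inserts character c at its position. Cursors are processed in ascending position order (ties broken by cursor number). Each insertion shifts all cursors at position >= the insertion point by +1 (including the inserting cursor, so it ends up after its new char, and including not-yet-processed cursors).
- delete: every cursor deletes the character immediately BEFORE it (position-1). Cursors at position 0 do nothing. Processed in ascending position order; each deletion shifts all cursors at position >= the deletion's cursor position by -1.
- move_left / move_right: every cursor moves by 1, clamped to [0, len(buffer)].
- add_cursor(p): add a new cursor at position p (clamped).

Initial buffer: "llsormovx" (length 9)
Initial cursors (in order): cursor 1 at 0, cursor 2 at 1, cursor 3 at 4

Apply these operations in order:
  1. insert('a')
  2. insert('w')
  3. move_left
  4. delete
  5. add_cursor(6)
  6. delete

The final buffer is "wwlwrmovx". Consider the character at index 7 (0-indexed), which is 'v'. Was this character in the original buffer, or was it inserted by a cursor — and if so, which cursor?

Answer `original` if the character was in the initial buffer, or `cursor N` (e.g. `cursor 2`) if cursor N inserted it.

After op 1 (insert('a')): buffer="alalsoarmovx" (len 12), cursors c1@1 c2@3 c3@7, authorship 1.2...3.....
After op 2 (insert('w')): buffer="awlawlsoawrmovx" (len 15), cursors c1@2 c2@5 c3@10, authorship 11.22...33.....
After op 3 (move_left): buffer="awlawlsoawrmovx" (len 15), cursors c1@1 c2@4 c3@9, authorship 11.22...33.....
After op 4 (delete): buffer="wlwlsowrmovx" (len 12), cursors c1@0 c2@2 c3@6, authorship 1.2...3.....
After op 5 (add_cursor(6)): buffer="wlwlsowrmovx" (len 12), cursors c1@0 c2@2 c3@6 c4@6, authorship 1.2...3.....
After op 6 (delete): buffer="wwlwrmovx" (len 9), cursors c1@0 c2@1 c3@3 c4@3, authorship 12.3.....
Authorship (.=original, N=cursor N): 1 2 . 3 . . . . .
Index 7: author = original

Answer: original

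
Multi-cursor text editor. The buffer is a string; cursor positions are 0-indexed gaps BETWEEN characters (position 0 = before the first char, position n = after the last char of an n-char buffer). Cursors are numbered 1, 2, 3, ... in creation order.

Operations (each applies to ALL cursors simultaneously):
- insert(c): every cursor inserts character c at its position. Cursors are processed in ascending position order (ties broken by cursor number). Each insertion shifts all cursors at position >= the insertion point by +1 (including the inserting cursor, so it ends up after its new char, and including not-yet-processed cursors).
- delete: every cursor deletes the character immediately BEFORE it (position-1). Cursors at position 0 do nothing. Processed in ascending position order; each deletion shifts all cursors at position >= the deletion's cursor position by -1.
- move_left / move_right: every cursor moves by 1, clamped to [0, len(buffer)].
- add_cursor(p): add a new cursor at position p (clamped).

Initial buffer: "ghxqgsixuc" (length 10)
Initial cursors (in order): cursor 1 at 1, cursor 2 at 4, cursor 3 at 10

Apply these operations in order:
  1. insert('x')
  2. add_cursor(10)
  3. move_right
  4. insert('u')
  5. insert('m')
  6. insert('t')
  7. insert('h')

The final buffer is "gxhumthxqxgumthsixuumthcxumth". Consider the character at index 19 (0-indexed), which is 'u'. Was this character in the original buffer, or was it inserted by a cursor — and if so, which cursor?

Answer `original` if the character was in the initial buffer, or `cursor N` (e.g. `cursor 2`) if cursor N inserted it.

Answer: cursor 4

Derivation:
After op 1 (insert('x')): buffer="gxhxqxgsixucx" (len 13), cursors c1@2 c2@6 c3@13, authorship .1...2......3
After op 2 (add_cursor(10)): buffer="gxhxqxgsixucx" (len 13), cursors c1@2 c2@6 c4@10 c3@13, authorship .1...2......3
After op 3 (move_right): buffer="gxhxqxgsixucx" (len 13), cursors c1@3 c2@7 c4@11 c3@13, authorship .1...2......3
After op 4 (insert('u')): buffer="gxhuxqxgusixuucxu" (len 17), cursors c1@4 c2@9 c4@14 c3@17, authorship .1.1..2.2....4.33
After op 5 (insert('m')): buffer="gxhumxqxgumsixuumcxum" (len 21), cursors c1@5 c2@11 c4@17 c3@21, authorship .1.11..2.22....44.333
After op 6 (insert('t')): buffer="gxhumtxqxgumtsixuumtcxumt" (len 25), cursors c1@6 c2@13 c4@20 c3@25, authorship .1.111..2.222....444.3333
After op 7 (insert('h')): buffer="gxhumthxqxgumthsixuumthcxumth" (len 29), cursors c1@7 c2@15 c4@23 c3@29, authorship .1.1111..2.2222....4444.33333
Authorship (.=original, N=cursor N): . 1 . 1 1 1 1 . . 2 . 2 2 2 2 . . . . 4 4 4 4 . 3 3 3 3 3
Index 19: author = 4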